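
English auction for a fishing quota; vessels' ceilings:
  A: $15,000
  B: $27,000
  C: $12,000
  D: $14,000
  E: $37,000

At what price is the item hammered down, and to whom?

Limits ranked: 37,000 (E) > 27,000 (B) > 15,000 (A) > 14,000 (D) > 12,000 (C)
Bidding ends when B exits at $27,000; E takes it.

E wins at $27,000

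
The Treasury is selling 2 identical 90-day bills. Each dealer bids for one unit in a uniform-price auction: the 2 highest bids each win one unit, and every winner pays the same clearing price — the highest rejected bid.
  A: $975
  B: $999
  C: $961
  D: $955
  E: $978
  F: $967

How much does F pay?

Bids ranked high→low: 999 (B), 978 (E), 975 (A), 967 (F), …
Top 2: B, E.
Highest unsuccessful bid: $975 → clearing price.
F does not win → pays $0.

F pays $0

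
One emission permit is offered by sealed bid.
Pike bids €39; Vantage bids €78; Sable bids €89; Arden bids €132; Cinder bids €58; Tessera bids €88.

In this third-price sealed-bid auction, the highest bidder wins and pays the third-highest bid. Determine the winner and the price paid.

Sorting bids: 132 (Arden) > 89 (Sable) > 88 (Tessera) > 78 (Vantage) > 58 (Cinder) > 39 (Pike)
Arden is highest; pays the third-highest bid, €88.

Arden pays €88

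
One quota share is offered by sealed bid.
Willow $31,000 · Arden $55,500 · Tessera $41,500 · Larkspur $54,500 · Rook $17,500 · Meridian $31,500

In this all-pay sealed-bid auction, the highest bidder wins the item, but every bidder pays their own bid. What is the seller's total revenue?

Total revenue: $231,500

Bids ranked: 55,500 (Arden) > 54,500 (Larkspur) > 41,500 (Tessera) > 31,500 (Meridian) > 31,000 (Willow) > 17,500 (Rook)
Every bidder forfeits their bid regardless of winning.
Revenue = 31,000 + 55,500 + 41,500 + 54,500 + 17,500 + 31,500 = $231,500.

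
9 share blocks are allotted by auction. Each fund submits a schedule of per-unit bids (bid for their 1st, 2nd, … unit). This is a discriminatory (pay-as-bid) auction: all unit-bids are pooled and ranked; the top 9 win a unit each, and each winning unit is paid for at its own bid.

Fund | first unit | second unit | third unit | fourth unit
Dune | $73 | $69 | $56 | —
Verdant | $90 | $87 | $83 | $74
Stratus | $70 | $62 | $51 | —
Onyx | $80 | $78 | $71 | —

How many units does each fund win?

Dune 1, Onyx 3, Stratus 1, Verdant 4

Merging the schedules and taking the best 9: 90 (Verdant-1), 87 (Verdant-2), 83 (Verdant-3), 80 (Onyx-1), 78 (Onyx-2), 74 (Verdant-4), 73 (Dune-1), 71 (Onyx-3), 70 (Stratus-1)
Next rejected bid: $69 (not a price — pay-as-bid).
Allocation: Dune 1, Onyx 3, Stratus 1, Verdant 4.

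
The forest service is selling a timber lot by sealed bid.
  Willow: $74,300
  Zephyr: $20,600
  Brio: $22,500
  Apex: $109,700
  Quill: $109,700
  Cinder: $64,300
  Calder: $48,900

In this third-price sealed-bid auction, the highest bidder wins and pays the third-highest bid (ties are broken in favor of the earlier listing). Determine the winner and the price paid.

Bids in order: 109,700 (Apex) > 109,700 (Quill) > 74,300 (Willow) > 64,300 (Cinder) > 48,900 (Calder) > 22,500 (Brio) > …
Tie at $109,700 → Apex wins by tie-break.
Apex is highest; pays the third-highest bid, $74,300.

Apex pays $74,300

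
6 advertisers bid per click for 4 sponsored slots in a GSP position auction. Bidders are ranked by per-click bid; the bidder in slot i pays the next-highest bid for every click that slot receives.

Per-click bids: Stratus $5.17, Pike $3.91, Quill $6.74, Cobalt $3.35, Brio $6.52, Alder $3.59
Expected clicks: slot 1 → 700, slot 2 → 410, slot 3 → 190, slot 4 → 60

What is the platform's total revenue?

Sorting advertisers: $6.74 (Quill) > $6.52 (Brio) > $5.17 (Stratus) > $3.91 (Pike) > $3.59 (Alder) > …
Slot 1: Quill pays $6.52 × 700 = $4564.00
Slot 2: Brio pays $5.17 × 410 = $2119.70
Slot 3: Stratus pays $3.91 × 190 = $742.90
Slot 4: Pike pays $3.59 × 60 = $215.40
Total = $7642.00

Total revenue: $7642.00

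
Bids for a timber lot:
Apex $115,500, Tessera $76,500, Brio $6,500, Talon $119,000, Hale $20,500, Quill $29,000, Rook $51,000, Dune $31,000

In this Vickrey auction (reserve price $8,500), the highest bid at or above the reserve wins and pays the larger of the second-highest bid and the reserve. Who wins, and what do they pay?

Talon pays $115,500

Bids in order: 119,000 (Talon) > 115,500 (Apex) > 76,500 (Tessera) > 51,000 (Rook) > 31,000 (Dune) > 29,000 (Quill) > …
Talon has the top bid at or above the reserve ($119,000).
max(second-highest $115,500, reserve $8,500) = $115,500; the reserve does not bind.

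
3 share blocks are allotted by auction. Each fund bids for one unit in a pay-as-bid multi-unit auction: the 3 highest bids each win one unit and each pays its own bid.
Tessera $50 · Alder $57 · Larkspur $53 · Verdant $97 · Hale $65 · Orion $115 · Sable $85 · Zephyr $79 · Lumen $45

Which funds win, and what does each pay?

Sorting: 115 (Orion), 97 (Verdant), 85 (Sable), 79 (Zephyr), 65 (Hale), …
Winners (3 units): Orion, Verdant, Sable.
Each winner pays its own bid: Orion $115, Verdant $97, Sable $85.

Orion $115, Verdant $97, Sable $85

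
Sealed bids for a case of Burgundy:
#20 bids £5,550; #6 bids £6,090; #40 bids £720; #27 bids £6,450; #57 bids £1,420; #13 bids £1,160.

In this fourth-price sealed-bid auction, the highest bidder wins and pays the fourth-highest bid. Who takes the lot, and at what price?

Bids ranked: 6,450 (#27) > 6,090 (#6) > 5,550 (#20) > 1,420 (#57) > 1,160 (#13) > 720 (#40)
#27 is highest; pays the fourth-highest bid, £1,420.

#27 pays £1,420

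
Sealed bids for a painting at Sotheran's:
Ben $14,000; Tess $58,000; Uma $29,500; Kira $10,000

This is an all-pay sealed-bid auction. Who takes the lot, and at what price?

Tess pays $58,000

Rule: the highest bidder wins the item, but every bidder pays their own bid.
Bids ranked: 58,000 (Tess) > 29,500 (Uma) > 14,000 (Ben) > 10,000 (Kira)
Tess is highest and takes the item; every bidder forfeits their bid.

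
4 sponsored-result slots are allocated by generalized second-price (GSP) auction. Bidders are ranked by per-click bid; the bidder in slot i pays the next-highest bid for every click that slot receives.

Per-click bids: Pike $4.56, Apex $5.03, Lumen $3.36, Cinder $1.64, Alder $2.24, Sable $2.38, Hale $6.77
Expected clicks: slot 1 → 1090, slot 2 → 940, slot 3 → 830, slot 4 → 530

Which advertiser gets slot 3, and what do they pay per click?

Ranked by bid: $6.77 (Hale) > $5.03 (Apex) > $4.56 (Pike) > $3.36 (Lumen) > $2.38 (Sable) > …
Slot 3 goes to the third-ranked bidder, Pike, who pays the next bid down: $3.36/click.

Pike; $3.36 per click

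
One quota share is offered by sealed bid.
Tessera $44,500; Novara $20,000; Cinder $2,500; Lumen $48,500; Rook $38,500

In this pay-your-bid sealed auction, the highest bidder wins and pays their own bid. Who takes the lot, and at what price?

Pay-your-bid sealed auction: the highest bidder wins and pays their own bid.
Bids ranked: 48,500 (Lumen) > 44,500 (Tessera) > 38,500 (Rook) > 20,000 (Novara) > 2,500 (Cinder)
Lumen is highest → pays own bid, $48,500.

Lumen pays $48,500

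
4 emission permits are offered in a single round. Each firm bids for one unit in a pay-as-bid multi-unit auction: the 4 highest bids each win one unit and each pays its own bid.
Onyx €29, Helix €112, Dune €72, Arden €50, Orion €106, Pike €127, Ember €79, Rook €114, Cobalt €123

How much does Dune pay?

Dune pays €0

Ordering the bids: 127 (Pike), 123 (Cobalt), 114 (Rook), 112 (Helix), 106 (Orion), 79 (Ember), …
Top 4: Pike, Cobalt, Rook, Helix.
Dune does not win → €0.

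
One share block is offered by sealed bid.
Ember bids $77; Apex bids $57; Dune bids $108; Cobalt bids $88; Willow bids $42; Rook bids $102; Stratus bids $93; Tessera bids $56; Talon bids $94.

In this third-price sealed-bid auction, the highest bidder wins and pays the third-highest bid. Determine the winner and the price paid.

Rule: the highest bidder wins and pays the third-highest bid.
Bids in order: 108 (Dune) > 102 (Rook) > 94 (Talon) > 93 (Stratus) > 88 (Cobalt) > 77 (Ember) > …
Dune is highest; pays the third-highest bid, $94.

Dune pays $94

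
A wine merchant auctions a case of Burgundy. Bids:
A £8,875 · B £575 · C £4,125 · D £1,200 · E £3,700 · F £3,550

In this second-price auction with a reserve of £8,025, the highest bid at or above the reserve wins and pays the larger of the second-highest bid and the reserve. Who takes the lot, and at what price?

A pays £8,025

Second-price auction with a reserve of £8,025: the highest bid at or above the reserve wins and pays the larger of the second-highest bid and the reserve.
Sorting bids: 8,875 (A) > 4,125 (C) > 3,700 (E) > 3,550 (F) > 1,200 (D) > 575 (B)
Highest eligible bid: A at £8,875.
Second-highest bid £4,125 is below the reserve £8,025, so the reserve binds → payment £8,025.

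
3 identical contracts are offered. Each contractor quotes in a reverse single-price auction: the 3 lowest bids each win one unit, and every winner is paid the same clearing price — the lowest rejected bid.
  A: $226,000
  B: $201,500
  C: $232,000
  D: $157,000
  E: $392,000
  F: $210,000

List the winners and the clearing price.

Ordering the bids: 157,000 (D), 201,500 (B), 210,000 (F), 226,000 (A), 232,000 (C), …
The 3 lowest are D, B, F.
First losing bid is A's $226,000, which sets the uniform price.

D, B, F; each is paid $226,000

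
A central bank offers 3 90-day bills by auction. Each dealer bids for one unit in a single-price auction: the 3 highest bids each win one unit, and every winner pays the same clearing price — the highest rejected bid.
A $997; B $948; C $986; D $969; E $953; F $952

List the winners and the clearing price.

A, C, D; each pays $953

Ordering the bids: 997 (A), 986 (C), 969 (D), 953 (E), 952 (F), …
Winners (3 units): A, C, D.
Highest unsuccessful bid: $953 → clearing price.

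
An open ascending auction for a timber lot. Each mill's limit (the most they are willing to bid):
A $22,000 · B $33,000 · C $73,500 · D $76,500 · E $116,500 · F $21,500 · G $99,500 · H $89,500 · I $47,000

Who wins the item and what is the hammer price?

Limits in order: 116,500 (E) > 99,500 (G) > 89,500 (H) > 76,500 (D) > 73,500 (C) > 47,000 (I) > …
G is the last rival to drop out, at $99,500; E remains and wins at that price.

E wins at $99,500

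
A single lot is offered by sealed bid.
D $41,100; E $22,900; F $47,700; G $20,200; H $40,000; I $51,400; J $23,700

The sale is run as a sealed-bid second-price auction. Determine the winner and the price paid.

Bids in order: 51,400 (I) > 47,700 (F) > 41,100 (D) > 40,000 (H) > 23,700 (J) > 22,900 (E) > …
Second-price: I pays F's bid of $47,700.

I pays $47,700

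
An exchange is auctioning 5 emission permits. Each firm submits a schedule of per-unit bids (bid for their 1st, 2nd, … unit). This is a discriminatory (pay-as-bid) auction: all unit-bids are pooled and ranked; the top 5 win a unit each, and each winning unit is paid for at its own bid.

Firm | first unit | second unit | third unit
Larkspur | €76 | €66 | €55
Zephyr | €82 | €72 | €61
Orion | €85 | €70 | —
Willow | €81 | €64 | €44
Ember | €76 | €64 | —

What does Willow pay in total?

Pooled unit-bids ranked (top 5): 85 (Orion-1), 82 (Zephyr-1), 81 (Willow-1), 76 (Larkspur-1), 76 (Ember-1)
Next rejected bid: €72 (not a price — pay-as-bid).
Willow's winning unit-bids: 81 = €81.

Willow pays €81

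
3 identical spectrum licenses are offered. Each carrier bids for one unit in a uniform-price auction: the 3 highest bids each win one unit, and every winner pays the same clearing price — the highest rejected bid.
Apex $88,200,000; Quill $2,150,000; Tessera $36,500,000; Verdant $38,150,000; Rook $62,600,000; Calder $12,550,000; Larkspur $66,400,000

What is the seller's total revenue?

Sorting: 88,200,000 (Apex), 66,400,000 (Larkspur), 62,600,000 (Rook), 38,150,000 (Verdant), 36,500,000 (Tessera), …
The 3 highest are Apex, Larkspur, Rook.
Clearing price = highest rejected bid = $38,150,000.
Total revenue = 3 × $38,150,000 = $114,450,000.

Total revenue: $114,450,000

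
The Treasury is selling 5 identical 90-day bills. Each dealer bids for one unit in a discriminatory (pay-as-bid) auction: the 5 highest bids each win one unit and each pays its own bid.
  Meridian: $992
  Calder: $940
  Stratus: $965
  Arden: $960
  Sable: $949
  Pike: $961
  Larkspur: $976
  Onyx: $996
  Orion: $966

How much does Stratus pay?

Sorting: 996 (Onyx), 992 (Meridian), 976 (Larkspur), 966 (Orion), 965 (Stratus), 961 (Pike), 960 (Arden), …
Top 5: Onyx, Meridian, Larkspur, Orion, Stratus.
Stratus wins → own bid $965.

Stratus pays $965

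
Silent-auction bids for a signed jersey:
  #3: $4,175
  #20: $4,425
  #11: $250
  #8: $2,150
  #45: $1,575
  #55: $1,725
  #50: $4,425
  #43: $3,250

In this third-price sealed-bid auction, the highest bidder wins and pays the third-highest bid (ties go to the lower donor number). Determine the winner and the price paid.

Third-price sealed-bid auction: the highest bidder wins and pays the third-highest bid.
Bids in order: 4,425 (#20) > 4,425 (#50) > 4,175 (#3) > 3,250 (#43) > 2,150 (#8) > 1,725 (#55) > …
Tie at $4,425 → #20 wins by tie-break.
#20 is highest; pays the third-highest bid, $4,175.

#20 pays $4,175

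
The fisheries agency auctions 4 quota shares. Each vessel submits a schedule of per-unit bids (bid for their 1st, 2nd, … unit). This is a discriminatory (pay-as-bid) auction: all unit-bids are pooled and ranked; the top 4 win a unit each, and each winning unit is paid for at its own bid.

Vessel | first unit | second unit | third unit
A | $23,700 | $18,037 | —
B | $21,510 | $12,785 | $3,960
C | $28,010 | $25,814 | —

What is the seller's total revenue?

All unit-bids, highest first — top 4: 28,010 (C-1), 25,814 (C-2), 23,700 (A-1), 21,510 (B-1)
Next rejected bid: $18,037 (not a price — pay-as-bid).
Each winning unit pays its own bid.
Revenue = 28,010 + 25,814 + 23,700 + 21,510 = $99,034.

Total revenue: $99,034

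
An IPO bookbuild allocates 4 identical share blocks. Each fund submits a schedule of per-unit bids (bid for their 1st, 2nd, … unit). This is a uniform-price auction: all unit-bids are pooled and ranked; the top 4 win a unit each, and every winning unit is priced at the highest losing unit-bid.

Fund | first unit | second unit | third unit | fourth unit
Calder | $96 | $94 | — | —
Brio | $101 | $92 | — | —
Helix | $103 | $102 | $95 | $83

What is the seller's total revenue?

Merging the schedules and taking the best 4: 103 (Helix-1), 102 (Helix-2), 101 (Brio-1), 96 (Calder-1)
Highest rejected unit-bid = $95.
Allocation: Brio 1, Calder 1, Helix 2. Every unit priced at $95.
Revenue = 4 × 95 = $380.

Total revenue: $380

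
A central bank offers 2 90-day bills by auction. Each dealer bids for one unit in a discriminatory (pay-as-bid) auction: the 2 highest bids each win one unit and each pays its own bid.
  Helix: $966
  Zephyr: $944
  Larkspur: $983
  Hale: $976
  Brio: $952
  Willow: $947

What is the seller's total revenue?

Sorting: 983 (Larkspur), 976 (Hale), 966 (Helix), 952 (Brio), …
Top 2: Larkspur, Hale.
Total revenue = 983 + 976 = $1,959.

Total revenue: $1,959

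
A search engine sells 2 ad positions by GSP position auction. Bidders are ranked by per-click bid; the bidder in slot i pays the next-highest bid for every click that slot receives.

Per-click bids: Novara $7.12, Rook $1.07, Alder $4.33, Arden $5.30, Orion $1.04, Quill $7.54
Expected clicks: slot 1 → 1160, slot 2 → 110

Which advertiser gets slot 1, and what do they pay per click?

Quill; $7.12 per click

Sorting advertisers: $7.54 (Quill) > $7.12 (Novara) > $5.30 (Arden) > …
Slot 1 goes to the first-ranked bidder, Quill, who pays the next bid down: $7.12/click.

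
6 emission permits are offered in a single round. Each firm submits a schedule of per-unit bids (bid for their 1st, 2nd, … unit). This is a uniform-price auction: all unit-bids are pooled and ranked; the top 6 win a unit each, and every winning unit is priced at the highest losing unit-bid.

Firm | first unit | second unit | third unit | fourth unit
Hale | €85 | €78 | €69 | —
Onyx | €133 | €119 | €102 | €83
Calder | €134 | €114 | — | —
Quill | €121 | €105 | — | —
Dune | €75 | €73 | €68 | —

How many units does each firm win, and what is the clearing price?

Merging the schedules and taking the best 6: 134 (Calder-1), 133 (Onyx-1), 121 (Quill-1), 119 (Onyx-2), 114 (Calder-2), 105 (Quill-2)
Highest rejected unit-bid = €102.
Allocation: Calder 2, Onyx 2, Quill 2.

Calder 2, Onyx 2, Quill 2; clearing price €102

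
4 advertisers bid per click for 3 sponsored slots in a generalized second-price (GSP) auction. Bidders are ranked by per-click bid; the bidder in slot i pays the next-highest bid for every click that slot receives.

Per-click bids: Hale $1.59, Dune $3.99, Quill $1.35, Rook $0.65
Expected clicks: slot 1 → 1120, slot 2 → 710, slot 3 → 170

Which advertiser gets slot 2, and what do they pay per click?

Hale; $1.35 per click

Ranked by bid: $3.99 (Dune) > $1.59 (Hale) > $1.35 (Quill) > $0.65 (Rook)
Slot 2 goes to the second-ranked bidder, Hale, who pays the next bid down: $1.35/click.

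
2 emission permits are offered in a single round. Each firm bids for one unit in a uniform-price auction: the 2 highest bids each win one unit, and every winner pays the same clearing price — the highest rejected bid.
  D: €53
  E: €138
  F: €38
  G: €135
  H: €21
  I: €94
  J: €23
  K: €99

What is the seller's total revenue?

Total revenue: €198

Sorting: 138 (E), 135 (G), 99 (K), 94 (I), …
Winners (2 units): E, G.
Highest unsuccessful bid: €99 → clearing price.
Total revenue = 2 × €99 = €198.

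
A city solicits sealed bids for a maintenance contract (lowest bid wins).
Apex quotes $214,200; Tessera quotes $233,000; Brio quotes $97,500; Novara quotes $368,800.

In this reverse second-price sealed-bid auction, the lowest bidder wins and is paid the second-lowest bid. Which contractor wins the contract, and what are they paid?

Brio is paid $214,200

Bids ranked: 97,500 (Brio) < 214,200 (Apex) < 233,000 (Tessera) < 368,800 (Novara)
Brio is lowest; is paid the second-lowest bid, $214,200.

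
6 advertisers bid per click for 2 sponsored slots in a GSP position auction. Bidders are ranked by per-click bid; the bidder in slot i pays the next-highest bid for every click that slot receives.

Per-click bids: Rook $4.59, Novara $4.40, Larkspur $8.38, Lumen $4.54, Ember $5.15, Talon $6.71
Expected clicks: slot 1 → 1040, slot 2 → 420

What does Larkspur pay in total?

Larkspur pays $6978.40

Sorting advertisers: $8.38 (Larkspur) > $6.71 (Talon) > $5.15 (Ember) > …
Larkspur holds slot 1 → pays next bid $6.71 × 1040 clicks = $6978.40.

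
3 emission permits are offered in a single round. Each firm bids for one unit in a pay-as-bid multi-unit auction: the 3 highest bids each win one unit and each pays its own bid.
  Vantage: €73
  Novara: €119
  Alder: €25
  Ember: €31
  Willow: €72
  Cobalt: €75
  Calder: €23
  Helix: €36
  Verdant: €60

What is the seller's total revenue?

Bids ranked high→low: 119 (Novara), 75 (Cobalt), 73 (Vantage), 72 (Willow), 60 (Verdant), …
Winners (3 units): Novara, Cobalt, Vantage.
Total revenue = 119 + 75 + 73 = €267.

Total revenue: €267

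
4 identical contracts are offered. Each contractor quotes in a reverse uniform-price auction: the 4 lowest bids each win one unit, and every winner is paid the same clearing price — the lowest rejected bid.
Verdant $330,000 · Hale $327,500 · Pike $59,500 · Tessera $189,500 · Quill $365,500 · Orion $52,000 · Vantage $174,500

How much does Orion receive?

Sorting: 52,000 (Orion), 59,500 (Pike), 174,500 (Vantage), 189,500 (Tessera), 327,500 (Hale), 330,000 (Verdant), …
The 4 lowest are Orion, Pike, Vantage, Tessera.
Lowest unsuccessful bid: $327,500 → clearing price.
Orion wins → is paid $327,500.

Orion is paid $327,500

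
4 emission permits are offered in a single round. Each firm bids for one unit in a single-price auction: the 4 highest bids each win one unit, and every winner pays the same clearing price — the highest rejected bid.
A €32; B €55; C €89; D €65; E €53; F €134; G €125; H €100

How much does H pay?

Sorting: 134 (F), 125 (G), 100 (H), 89 (C), 65 (D), 55 (B), …
Top 4: F, G, H, C.
Highest unsuccessful bid: €65 → clearing price.
H wins → pays €65.

H pays €65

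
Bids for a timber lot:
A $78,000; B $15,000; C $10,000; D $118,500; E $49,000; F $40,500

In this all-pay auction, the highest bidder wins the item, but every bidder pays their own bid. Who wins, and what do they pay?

Bids ranked: 118,500 (D) > 78,000 (A) > 49,000 (E) > 40,500 (F) > 15,000 (B) > 10,000 (C)
D wins with the top bid; all bids are sunk regardless.

D pays $118,500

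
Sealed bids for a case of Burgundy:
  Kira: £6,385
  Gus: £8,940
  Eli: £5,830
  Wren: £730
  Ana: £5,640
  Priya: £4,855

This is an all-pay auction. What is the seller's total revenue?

Total revenue: £32,380

Bids in order: 8,940 (Gus) > 6,385 (Kira) > 5,830 (Eli) > 5,640 (Ana) > 4,855 (Priya) > 730 (Wren)
Gus wins with the top bid; all bids are sunk regardless.
Every bidder forfeits their bid regardless of winning.
Revenue = 6,385 + 8,940 + 5,830 + 730 + 5,640 + 4,855 = £32,380.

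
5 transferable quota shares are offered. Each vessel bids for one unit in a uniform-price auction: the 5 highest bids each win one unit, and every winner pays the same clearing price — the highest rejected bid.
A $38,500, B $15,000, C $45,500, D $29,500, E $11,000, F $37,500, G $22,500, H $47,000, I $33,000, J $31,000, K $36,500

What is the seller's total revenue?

Bids ranked high→low: 47,000 (H), 45,500 (C), 38,500 (A), 37,500 (F), 36,500 (K), 33,000 (I), 31,000 (J), …
The 5 highest are H, C, A, F, K.
First losing bid is I's $33,000, which sets the uniform price.
Total revenue = 5 × $33,000 = $165,000.

Total revenue: $165,000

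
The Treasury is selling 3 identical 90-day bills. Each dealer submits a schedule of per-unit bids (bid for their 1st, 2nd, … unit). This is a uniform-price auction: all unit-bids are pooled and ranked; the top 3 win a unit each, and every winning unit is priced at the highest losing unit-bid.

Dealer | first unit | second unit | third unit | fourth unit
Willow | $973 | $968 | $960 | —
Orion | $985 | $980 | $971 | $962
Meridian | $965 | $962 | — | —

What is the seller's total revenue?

Total revenue: $2,913

Merging the schedules and taking the best 3: 985 (Orion-1), 980 (Orion-2), 973 (Willow-1)
First bid not allocated: $971.
Allocation: Orion 2, Willow 1. Every unit priced at $971.
Revenue = 3 × 971 = $2,913.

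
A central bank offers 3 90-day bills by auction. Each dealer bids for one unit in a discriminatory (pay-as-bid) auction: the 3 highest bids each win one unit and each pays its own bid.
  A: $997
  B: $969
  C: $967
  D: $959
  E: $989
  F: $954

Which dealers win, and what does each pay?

Ordering the bids: 997 (A), 989 (E), 969 (B), 967 (C), 959 (D), …
Top 3: A, E, B.
Each winner pays its own bid: A $997, E $989, B $969.

A $997, E $989, B $969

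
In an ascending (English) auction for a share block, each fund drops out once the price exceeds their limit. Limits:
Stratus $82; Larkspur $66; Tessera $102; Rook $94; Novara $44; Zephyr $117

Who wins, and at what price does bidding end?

Limits ranked: 117 (Zephyr) > 102 (Tessera) > 94 (Rook) > 82 (Stratus) > 66 (Larkspur) > 44 (Novara)
Once the price passes $102, only Zephyr is left; the hammer falls at Tessera's limit of $102.

Zephyr wins at $102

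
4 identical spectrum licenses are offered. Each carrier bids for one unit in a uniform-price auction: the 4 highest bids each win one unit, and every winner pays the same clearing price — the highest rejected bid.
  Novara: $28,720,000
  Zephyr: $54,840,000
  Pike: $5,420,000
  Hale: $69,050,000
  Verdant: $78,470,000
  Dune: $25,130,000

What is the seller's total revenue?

Total revenue: $100,520,000

Sorting: 78,470,000 (Verdant), 69,050,000 (Hale), 54,840,000 (Zephyr), 28,720,000 (Novara), 25,130,000 (Dune), 5,420,000 (Pike)
The 4 highest are Verdant, Hale, Zephyr, Novara.
Clearing price = highest rejected bid = $25,130,000.
Total revenue = 4 × $25,130,000 = $100,520,000.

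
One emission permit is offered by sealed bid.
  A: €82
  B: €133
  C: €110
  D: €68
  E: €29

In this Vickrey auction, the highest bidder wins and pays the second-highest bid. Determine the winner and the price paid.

B pays €110

Sorting bids: 133 (B) > 110 (C) > 82 (A) > 68 (D) > 29 (E)
B is highest; pays the second-highest bid, €110.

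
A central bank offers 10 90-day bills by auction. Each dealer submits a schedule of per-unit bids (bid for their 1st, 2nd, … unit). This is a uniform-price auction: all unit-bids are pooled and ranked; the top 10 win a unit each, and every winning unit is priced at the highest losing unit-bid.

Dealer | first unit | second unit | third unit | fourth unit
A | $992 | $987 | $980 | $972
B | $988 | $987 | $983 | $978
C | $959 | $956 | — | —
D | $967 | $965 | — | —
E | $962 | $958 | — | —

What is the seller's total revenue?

Total revenue: $9,620

All unit-bids, highest first — top 10: 992 (A-1), 988 (B-1), 987 (A-2), 987 (B-2), 983 (B-3), 980 (A-3), 978 (B-4), 972 (A-4), 967 (D-1), 965 (D-2)
First bid not allocated: $962.
Allocation: A 4, B 4, D 2. Every unit priced at $962.
Revenue = 10 × 962 = $9,620.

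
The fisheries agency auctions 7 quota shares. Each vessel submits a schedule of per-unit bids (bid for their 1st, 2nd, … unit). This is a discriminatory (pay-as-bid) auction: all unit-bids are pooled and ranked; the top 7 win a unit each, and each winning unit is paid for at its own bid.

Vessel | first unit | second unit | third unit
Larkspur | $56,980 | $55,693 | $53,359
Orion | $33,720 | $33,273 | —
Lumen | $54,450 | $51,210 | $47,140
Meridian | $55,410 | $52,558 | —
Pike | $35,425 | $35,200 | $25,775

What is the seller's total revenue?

Merging the schedules and taking the best 7: 56,980 (Larkspur-1), 55,693 (Larkspur-2), 55,410 (Meridian-1), 54,450 (Lumen-1), 53,359 (Larkspur-3), 52,558 (Meridian-2), 51,210 (Lumen-2)
Next rejected bid: $47,140 (not a price — pay-as-bid).
Each winning unit pays its own bid.
Revenue = 56,980 + 55,693 + 55,410 + 54,450 + 53,359 + 52,558 + 51,210 = $379,660.

Total revenue: $379,660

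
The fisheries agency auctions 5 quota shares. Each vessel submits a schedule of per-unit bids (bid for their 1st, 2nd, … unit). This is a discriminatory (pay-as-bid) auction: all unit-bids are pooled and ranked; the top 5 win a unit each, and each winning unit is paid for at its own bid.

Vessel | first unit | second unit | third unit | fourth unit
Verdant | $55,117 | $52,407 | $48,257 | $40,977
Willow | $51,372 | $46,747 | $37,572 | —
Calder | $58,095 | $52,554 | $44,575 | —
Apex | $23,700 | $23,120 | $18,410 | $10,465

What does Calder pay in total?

Calder pays $110,649

All unit-bids, highest first — top 5: 58,095 (Calder-1), 55,117 (Verdant-1), 52,554 (Calder-2), 52,407 (Verdant-2), 51,372 (Willow-1)
Next rejected bid: $48,257 (not a price — pay-as-bid).
Calder's winning unit-bids: 58,095 + 52,554 = $110,649.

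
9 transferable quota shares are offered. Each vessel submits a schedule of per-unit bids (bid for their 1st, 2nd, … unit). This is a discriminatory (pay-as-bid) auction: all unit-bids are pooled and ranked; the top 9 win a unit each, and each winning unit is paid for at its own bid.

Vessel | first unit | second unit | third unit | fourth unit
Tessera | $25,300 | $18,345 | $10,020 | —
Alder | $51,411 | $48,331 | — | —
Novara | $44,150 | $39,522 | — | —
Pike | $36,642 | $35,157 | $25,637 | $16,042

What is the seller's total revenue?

All unit-bids, highest first — top 9: 51,411 (Alder-1), 48,331 (Alder-2), 44,150 (Novara-1), 39,522 (Novara-2), 36,642 (Pike-1), 35,157 (Pike-2), 25,637 (Pike-3), 25,300 (Tessera-1), 18,345 (Tessera-2)
Next rejected bid: $16,042 (not a price — pay-as-bid).
Each winning unit pays its own bid.
Revenue = 51,411 + 48,331 + 44,150 + 39,522 + 36,642 + 35,157 + 25,637 + 25,300 + 18,345 = $324,495.

Total revenue: $324,495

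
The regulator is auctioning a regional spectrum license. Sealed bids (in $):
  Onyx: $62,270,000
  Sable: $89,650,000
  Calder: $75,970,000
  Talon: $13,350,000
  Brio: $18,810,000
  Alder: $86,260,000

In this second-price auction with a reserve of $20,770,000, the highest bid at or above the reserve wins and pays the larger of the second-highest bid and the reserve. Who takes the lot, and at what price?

Bids ranked: 89,650,000 (Sable) > 86,260,000 (Alder) > 75,970,000 (Calder) > 62,270,000 (Onyx) > 18,810,000 (Brio) > 13,350,000 (Talon)
Sable has the top bid at or above the reserve ($89,650,000).
Second-highest bid $86,260,000 exceeds the reserve $20,770,000 → payment $86,260,000.

Sable pays $86,260,000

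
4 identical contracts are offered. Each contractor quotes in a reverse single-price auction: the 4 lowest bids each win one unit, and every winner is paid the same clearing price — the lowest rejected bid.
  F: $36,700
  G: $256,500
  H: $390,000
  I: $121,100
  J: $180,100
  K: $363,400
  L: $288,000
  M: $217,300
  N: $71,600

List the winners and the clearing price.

F, N, I, J; each is paid $217,300

Bids ranked low→high: 36,700 (F), 71,600 (N), 121,100 (I), 180,100 (J), 217,300 (M), 256,500 (G), …
The 4 lowest are F, N, I, J.
First losing bid is M's $217,300, which sets the uniform price.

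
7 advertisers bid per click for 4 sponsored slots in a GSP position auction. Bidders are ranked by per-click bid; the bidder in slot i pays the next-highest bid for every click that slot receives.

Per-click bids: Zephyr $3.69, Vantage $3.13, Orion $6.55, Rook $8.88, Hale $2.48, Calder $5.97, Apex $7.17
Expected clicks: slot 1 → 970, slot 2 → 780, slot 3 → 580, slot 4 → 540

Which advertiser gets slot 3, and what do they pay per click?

Orion; $5.97 per click

Ranked by bid: $8.88 (Rook) > $7.17 (Apex) > $6.55 (Orion) > $5.97 (Calder) > $3.69 (Zephyr) > …
Slot 3 goes to the third-ranked bidder, Orion, who pays the next bid down: $5.97/click.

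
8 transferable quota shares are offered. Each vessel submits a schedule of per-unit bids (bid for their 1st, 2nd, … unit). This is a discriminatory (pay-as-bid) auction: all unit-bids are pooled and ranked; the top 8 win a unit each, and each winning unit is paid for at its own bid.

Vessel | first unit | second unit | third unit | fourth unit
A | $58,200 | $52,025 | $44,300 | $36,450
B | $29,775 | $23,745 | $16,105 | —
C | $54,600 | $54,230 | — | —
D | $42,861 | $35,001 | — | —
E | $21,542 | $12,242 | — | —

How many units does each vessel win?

Pooled unit-bids ranked (top 8): 58,200 (A-1), 54,600 (C-1), 54,230 (C-2), 52,025 (A-2), 44,300 (A-3), 42,861 (D-1), 36,450 (A-4), 35,001 (D-2)
Next rejected bid: $29,775 (not a price — pay-as-bid).
Allocation: A 4, C 2, D 2.

A 4, C 2, D 2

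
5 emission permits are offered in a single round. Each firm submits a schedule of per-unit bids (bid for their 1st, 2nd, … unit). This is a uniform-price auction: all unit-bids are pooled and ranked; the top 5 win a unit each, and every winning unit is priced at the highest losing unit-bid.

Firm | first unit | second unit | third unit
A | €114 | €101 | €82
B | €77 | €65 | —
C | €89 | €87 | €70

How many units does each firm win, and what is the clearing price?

A 3, C 2; clearing price €77

Pooled unit-bids ranked (top 5): 114 (A-1), 101 (A-2), 89 (C-1), 87 (C-2), 82 (A-3)
The (k+1)-th unit-bid is €77.
Allocation: A 3, C 2.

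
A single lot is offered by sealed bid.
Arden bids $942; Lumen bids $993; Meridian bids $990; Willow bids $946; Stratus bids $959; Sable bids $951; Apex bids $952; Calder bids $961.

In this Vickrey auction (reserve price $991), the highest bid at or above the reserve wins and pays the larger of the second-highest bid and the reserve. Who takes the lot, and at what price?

Lumen pays $991

Bids ranked: 993 (Lumen) > 990 (Meridian) > 961 (Calder) > 959 (Stratus) > 952 (Apex) > 951 (Sable) > …
Lumen has the top bid at or above the reserve ($993).
max(second-highest $990, reserve $991) = $991.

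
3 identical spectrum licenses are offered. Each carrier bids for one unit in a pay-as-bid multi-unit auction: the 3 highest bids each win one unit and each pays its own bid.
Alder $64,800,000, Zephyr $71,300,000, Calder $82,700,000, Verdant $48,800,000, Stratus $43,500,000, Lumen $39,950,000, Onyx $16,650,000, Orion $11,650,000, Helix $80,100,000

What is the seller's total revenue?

Total revenue: $234,100,000

Bids ranked high→low: 82,700,000 (Calder), 80,100,000 (Helix), 71,300,000 (Zephyr), 64,800,000 (Alder), 48,800,000 (Verdant), …
The 3 highest are Calder, Helix, Zephyr.
Total revenue = 82,700,000 + 80,100,000 + 71,300,000 = $234,100,000.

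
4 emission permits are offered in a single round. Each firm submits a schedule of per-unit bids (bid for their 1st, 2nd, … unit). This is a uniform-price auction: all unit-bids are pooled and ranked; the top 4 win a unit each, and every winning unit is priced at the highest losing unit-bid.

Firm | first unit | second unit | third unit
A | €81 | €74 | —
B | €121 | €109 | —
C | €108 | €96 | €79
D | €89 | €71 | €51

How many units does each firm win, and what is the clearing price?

Pooled unit-bids ranked (top 4): 121 (B-1), 109 (B-2), 108 (C-1), 96 (C-2)
The (k+1)-th unit-bid is €89.
Allocation: B 2, C 2.

B 2, C 2; clearing price €89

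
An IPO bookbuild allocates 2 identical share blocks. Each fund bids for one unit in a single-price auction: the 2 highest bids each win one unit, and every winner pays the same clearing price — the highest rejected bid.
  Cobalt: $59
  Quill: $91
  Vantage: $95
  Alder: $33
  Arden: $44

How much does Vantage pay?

Vantage pays $59

Sorting: 95 (Vantage), 91 (Quill), 59 (Cobalt), 44 (Arden), …
Top 2: Vantage, Quill.
Clearing price = highest rejected bid = $59.
Vantage wins → pays $59.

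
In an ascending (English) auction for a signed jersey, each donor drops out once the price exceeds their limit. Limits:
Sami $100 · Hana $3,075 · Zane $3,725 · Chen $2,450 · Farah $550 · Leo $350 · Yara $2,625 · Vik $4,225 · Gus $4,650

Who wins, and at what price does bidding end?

Limits in order: 4,650 (Gus) > 4,225 (Vik) > 3,725 (Zane) > 3,075 (Hana) > 2,625 (Yara) > 2,450 (Chen) > …
Once the price passes $4,225, only Gus is left; the hammer falls at Vik's limit of $4,225.

Gus wins at $4,225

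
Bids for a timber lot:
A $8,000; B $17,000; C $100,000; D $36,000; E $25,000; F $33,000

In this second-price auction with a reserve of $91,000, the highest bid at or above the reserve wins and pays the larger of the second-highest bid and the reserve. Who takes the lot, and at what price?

C pays $91,000

Bids in order: 100,000 (C) > 36,000 (D) > 33,000 (F) > 25,000 (E) > 17,000 (B) > 8,000 (A)
Highest eligible bid: C at $100,000.
max(second-highest $36,000, reserve $91,000) = $91,000.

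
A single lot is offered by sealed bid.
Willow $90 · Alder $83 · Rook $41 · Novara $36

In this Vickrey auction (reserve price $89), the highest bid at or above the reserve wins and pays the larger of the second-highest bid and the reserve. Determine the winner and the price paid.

Vickrey auction (reserve price $89): the highest bid at or above the reserve wins and pays the larger of the second-highest bid and the reserve.
Bids in order: 90 (Willow) > 83 (Alder) > 41 (Rook) > 36 (Novara)
Highest eligible bid: Willow at $90.
Second-highest bid $83 is below the reserve $89, so the reserve binds → payment $89.

Willow pays $89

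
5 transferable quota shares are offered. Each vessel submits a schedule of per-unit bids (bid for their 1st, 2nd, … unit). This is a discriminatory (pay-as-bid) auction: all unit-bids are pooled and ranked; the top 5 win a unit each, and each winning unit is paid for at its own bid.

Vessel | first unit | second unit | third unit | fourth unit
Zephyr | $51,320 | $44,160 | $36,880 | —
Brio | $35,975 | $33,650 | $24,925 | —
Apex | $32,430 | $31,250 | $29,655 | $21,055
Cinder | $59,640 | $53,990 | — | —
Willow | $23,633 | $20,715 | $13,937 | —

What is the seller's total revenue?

Total revenue: $245,990

Merging the schedules and taking the best 5: 59,640 (Cinder-1), 53,990 (Cinder-2), 51,320 (Zephyr-1), 44,160 (Zephyr-2), 36,880 (Zephyr-3)
Next rejected bid: $35,975 (not a price — pay-as-bid).
Each winning unit pays its own bid.
Revenue = 59,640 + 53,990 + 51,320 + 44,160 + 36,880 = $245,990.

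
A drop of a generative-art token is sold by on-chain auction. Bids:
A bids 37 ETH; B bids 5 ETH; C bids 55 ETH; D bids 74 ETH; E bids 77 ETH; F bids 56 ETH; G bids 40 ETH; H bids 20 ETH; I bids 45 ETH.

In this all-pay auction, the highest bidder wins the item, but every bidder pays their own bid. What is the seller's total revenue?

Sorting bids: 77 (E) > 74 (D) > 56 (F) > 55 (C) > 45 (I) > 40 (G) > …
E wins with the top bid; all bids are sunk regardless.
Every bidder forfeits their bid regardless of winning.
Revenue = 37 + 5 + 55 + 74 + 77 + 56 + 40 + 20 + 45 = 409 ETH.

Total revenue: 409 ETH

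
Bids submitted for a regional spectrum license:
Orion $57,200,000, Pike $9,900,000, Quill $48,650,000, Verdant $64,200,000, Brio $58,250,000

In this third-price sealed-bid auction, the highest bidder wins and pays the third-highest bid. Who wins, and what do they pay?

Sorting bids: 64,200,000 (Verdant) > 58,250,000 (Brio) > 57,200,000 (Orion) > 48,650,000 (Quill) > 9,900,000 (Pike)
Verdant is highest; pays the third-highest bid, $57,200,000.

Verdant pays $57,200,000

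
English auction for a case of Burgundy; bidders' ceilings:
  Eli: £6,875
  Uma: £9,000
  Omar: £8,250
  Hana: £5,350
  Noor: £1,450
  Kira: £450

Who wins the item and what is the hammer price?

Limits in order: 9,000 (Uma) > 8,250 (Omar) > 6,875 (Eli) > 5,350 (Hana) > 1,450 (Noor) > 450 (Kira)
Omar is the last rival to drop out, at £8,250; Uma remains and wins at that price.

Uma wins at £8,250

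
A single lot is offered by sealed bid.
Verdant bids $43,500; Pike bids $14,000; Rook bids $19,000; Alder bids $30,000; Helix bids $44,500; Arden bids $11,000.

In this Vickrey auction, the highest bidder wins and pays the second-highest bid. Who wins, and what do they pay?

Sorting bids: 44,500 (Helix) > 43,500 (Verdant) > 30,000 (Alder) > 19,000 (Rook) > 14,000 (Pike) > 11,000 (Arden)
Helix is highest; pays the second-highest bid, $43,500.

Helix pays $43,500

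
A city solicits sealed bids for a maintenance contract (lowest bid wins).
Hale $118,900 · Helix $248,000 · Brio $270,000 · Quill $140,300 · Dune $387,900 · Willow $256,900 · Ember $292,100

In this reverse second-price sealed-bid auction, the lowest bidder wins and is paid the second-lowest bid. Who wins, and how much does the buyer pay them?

Hale is paid $140,300

Bids ranked: 118,900 (Hale) < 140,300 (Quill) < 248,000 (Helix) < 256,900 (Willow) < 270,000 (Brio) < 292,100 (Ember) < …
Hale wins with the lowest bid; price is set by the runner-up at $140,300.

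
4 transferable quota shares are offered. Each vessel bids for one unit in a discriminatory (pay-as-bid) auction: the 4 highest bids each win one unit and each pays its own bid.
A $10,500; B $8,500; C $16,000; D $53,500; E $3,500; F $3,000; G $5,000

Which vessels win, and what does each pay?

D $53,500, C $16,000, A $10,500, B $8,500

Sorting: 53,500 (D), 16,000 (C), 10,500 (A), 8,500 (B), 5,000 (G), 3,500 (E), …
Top 4: D, C, A, B.
Each winner pays its own bid: D $53,500, C $16,000, A $10,500, B $8,500.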